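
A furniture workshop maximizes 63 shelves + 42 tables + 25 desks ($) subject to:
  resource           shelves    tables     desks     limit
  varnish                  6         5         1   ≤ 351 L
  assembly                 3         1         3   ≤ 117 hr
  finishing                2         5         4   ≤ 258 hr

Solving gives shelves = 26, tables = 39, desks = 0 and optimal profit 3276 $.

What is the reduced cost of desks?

Binding: varnish and assembly. Non-binding: finishing (11 unused).
Slack constraints have shadow price 0 (complementary slackness).
From A_Bᵀ y = c: 6·y_varnish + 3·y_assembly = 63; 5·y_varnish + 1·y_assembly = 42.
→ y_varnish = 7 and y_assembly = 7.
Reduced cost of desks: c₃ − yᵀa₃ = 25 − (7·1 + 7·3) = 25 − 28 = -3.

-3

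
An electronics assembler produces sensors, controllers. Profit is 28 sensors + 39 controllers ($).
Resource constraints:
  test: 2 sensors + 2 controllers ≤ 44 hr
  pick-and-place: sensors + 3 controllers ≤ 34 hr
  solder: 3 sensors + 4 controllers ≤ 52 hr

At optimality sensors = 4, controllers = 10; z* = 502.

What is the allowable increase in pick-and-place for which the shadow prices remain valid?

Binding constraints: pick-and-place, solder. The basis is B = [[1,3],[3,4]] with det -5.
Per unit increase in pick-and-place, x* moves by d = (-0.8, 0.6).
The basis stays optimal until sensors reaches 0; allowable increase = 5 hr.

5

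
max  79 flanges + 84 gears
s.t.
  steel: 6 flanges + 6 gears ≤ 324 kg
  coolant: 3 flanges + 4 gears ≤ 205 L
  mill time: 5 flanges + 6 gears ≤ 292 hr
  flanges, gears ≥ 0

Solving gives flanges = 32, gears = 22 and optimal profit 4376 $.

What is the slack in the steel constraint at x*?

0

steel used = 6·32 + 6·22 = 324; slack = 324 − 324 = 0.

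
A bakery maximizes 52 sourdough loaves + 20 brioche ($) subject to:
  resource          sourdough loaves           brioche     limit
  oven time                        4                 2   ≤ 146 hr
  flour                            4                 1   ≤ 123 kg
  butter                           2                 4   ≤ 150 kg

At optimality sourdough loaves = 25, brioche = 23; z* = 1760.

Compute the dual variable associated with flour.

Binding: oven time and flour. Non-binding: butter (8 unused).
Since butter is not tight, its dual is 0.
From A_Bᵀ y = c: 4·y_oven time + 4·y_flour = 52; 2·y_oven time + 1·y_flour = 20.
This yields shadow prices y_oven time = 7, y_flour = 6.
Shadow price of flour = 6.

6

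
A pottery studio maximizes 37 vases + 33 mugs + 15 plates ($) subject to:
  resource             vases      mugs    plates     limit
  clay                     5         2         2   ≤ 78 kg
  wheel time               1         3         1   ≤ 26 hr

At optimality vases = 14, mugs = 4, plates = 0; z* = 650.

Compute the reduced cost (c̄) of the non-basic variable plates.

Check each constraint at x*: clay 78/78 (tight); wheel time 26/26 (tight).
Dual feasibility on the basic columns requires 5·y_clay + 1·y_wheel time = 37, 2·y_clay + 3·y_wheel time = 33.
→ y_clay = 6 and y_wheel time = 7.
Reduced cost of plates: c₃ − yᵀa₃ = 15 − (6·2 + 7·1) = 15 − 19 = -4.

-4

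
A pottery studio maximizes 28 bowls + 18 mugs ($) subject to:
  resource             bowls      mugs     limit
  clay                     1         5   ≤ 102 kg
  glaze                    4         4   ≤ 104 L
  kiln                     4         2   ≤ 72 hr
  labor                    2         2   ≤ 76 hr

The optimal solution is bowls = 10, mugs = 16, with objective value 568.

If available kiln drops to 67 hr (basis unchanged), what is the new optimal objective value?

543

At the optimum: clay uses 90 of 102 (slack = 12); glaze uses 104 of 104 (binding); kiln uses 72 of 72 (binding); labor uses 52 of 76 (slack = 24).
Slack constraints have shadow price 0 (complementary slackness).
Dual feasibility on the basic columns requires 4·y_glaze + 4·y_kiln = 28, 4·y_glaze + 2·y_kiln = 18.
Solving: y_glaze = 2, y_kiln = 5.
Δz = y_kiln·Δb = 5 × (-5) = -25, so new z* = 568 − 25 = 543.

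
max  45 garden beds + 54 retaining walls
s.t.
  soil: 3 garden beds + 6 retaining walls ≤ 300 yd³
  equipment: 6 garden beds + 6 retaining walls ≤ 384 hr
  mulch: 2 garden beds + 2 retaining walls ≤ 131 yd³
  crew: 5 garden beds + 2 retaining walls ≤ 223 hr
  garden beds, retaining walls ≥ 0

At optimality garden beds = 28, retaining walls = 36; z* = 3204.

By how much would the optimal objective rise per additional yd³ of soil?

3

Check each constraint at x*: soil 300/300 (tight); equipment 384/384 (tight); mulch 128/131 (slack 3); crew 212/223 (slack 11).
Since mulch, crew are not tight, their duals are 0.
From A_Bᵀ y = c: 3·y_soil + 6·y_equipment = 45; 6·y_soil + 6·y_equipment = 54.
Solving: y_soil = 3, y_equipment = 6.
Shadow price of soil = 3.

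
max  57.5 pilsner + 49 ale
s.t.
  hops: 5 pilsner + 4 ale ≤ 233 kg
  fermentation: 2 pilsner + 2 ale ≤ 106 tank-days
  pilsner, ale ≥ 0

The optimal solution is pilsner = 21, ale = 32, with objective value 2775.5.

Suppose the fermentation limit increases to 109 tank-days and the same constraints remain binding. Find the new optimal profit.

Both hops and fermentation are binding at x*.
The binding rows give the dual system: 5·y_hops + 2·y_fermentation = 57.5 and 4·y_hops + 2·y_fermentation = 49.
Solving: y_hops = 8.5, y_fermentation = 7.5.
Δz = y_fermentation·Δb = 7.5 × (3) = 22.5, so new z* = 2775.5 + 22.5 = 2798.

2798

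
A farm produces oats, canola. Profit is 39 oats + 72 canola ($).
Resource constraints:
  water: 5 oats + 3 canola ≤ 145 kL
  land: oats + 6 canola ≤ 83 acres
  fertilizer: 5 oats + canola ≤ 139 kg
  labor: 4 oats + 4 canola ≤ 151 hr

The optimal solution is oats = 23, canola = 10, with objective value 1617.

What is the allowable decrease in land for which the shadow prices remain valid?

37.8

Binding constraints: water, land. The basis is B = [[5,3],[1,6]] with det 27.
Per unit decrease in land, x* moves by d = (0.1111, -0.1852).
The basis stays optimal until fertilizer becomes binding; allowable decrease = 37.8 acres.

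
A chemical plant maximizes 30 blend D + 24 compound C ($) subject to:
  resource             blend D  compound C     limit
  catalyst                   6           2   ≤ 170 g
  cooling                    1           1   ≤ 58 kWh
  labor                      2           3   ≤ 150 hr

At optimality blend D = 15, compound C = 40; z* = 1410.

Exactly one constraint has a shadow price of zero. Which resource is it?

catalyst: 170/170 (binding)
cooling: 55/58 (slack 3)
labor: 150/150 (binding)
By complementary slackness, a constraint with positive slack has shadow price 0 → cooling.

cooling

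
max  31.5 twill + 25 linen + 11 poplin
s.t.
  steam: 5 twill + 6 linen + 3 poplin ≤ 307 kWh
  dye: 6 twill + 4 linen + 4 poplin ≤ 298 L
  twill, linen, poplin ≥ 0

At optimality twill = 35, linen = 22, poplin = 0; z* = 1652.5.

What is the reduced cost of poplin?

At the optimum: steam uses 307 of 307 (binding); dye uses 298 of 298 (binding).
Dual feasibility on the basic columns requires 5·y_steam + 6·y_dye = 31.5, 6·y_steam + 4·y_dye = 25.
Solving: y_steam = 1.5, y_dye = 4.
Reduced cost of poplin: c₃ − yᵀa₃ = 11 − (1.5·3 + 4·4) = 11 − 20.5 = -9.5.

-9.5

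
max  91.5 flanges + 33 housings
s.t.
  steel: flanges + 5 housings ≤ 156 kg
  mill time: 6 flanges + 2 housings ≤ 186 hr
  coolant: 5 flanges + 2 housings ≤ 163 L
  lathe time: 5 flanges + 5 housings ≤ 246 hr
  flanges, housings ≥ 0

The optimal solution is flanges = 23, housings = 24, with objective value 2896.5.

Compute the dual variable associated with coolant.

Check each constraint at x*: steel 143/156 (slack 13); mill time 186/186 (tight); coolant 163/163 (tight); lathe time 235/246 (slack 11).
Slack constraints have shadow price 0 (complementary slackness).
The binding rows give the dual system: 6·y_mill time + 5·y_coolant = 91.5 and 2·y_mill time + 2·y_coolant = 33.
→ y_mill time = 9 and y_coolant = 7.5.
Shadow price of coolant = 7.5.

7.5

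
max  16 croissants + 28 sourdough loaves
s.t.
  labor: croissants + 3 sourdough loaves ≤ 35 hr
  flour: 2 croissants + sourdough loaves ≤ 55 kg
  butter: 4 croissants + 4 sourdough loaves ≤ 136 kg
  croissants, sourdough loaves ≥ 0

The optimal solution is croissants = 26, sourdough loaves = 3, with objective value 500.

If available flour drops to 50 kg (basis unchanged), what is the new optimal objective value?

Check each constraint at x*: labor 35/35 (tight); flour 55/55 (tight); butter 116/136 (slack 20).
Since butter is not tight, its dual is 0.
Dual feasibility on the basic columns requires 1·y_labor + 2·y_flour = 16, 3·y_labor + 1·y_flour = 28.
→ y_labor = 8 and y_flour = 4.
Δz = y_flour·Δb = 4 × (-5) = -20, so new z* = 500 − 20 = 480.

480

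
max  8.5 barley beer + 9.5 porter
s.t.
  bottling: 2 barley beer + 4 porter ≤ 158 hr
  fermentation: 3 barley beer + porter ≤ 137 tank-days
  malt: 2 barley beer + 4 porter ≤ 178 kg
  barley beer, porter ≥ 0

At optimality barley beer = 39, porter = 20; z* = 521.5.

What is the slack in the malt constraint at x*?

malt used = 2·39 + 4·20 = 158; slack = 178 − 158 = 20.

20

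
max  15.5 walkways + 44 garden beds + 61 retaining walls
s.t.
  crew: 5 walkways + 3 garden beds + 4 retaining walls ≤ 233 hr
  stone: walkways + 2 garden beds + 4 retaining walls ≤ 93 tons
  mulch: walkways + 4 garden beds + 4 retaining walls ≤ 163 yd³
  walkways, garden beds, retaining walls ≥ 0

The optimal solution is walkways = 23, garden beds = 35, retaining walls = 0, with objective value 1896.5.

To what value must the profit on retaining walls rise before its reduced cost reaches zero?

Check each constraint at x*: crew 220/233 (slack 13); stone 93/93 (tight); mulch 163/163 (tight).
By complementary slackness, y = 0 for the non-binding constraint.
From A_Bᵀ y = c: 1·y_stone + 1·y_mulch = 15.5; 2·y_stone + 4·y_mulch = 44.
This yields shadow prices y_stone = 9, y_mulch = 6.5.
retaining walls enters the basis when its profit ≥ yᵀa₃ = 9·4 + 6.5·4 = 62.

62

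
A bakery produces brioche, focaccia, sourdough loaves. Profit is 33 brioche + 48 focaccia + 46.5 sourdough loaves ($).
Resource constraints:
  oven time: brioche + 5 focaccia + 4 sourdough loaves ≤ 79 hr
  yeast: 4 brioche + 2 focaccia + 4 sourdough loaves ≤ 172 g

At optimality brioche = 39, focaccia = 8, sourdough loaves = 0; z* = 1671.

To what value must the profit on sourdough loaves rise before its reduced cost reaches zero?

54

At the optimum: oven time uses 79 of 79 (binding); yeast uses 172 of 172 (binding).
From A_Bᵀ y = c: 1·y_oven time + 4·y_yeast = 33; 5·y_oven time + 2·y_yeast = 48.
This yields shadow prices y_oven time = 7, y_yeast = 6.5.
sourdough loaves enters the basis when its profit ≥ yᵀa₃ = 7·4 + 6.5·4 = 54.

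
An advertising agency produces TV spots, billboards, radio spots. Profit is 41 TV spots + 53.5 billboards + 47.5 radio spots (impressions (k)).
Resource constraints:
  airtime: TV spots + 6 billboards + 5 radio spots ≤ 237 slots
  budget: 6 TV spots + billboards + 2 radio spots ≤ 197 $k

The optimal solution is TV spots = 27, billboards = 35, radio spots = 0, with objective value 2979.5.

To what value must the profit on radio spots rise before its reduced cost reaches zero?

Both airtime and budget are binding at x*.
From A_Bᵀ y = c: 1·y_airtime + 6·y_budget = 41; 6·y_airtime + 1·y_budget = 53.5.
Solving: y_airtime = 8, y_budget = 5.5.
radio spots enters the basis when its profit ≥ yᵀa₃ = 8·5 + 5.5·2 = 51.

51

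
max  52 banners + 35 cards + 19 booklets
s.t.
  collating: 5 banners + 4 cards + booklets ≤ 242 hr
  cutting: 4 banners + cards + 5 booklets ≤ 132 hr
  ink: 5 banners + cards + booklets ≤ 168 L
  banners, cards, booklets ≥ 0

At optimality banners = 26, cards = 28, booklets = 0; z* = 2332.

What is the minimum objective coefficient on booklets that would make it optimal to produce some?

23

Check each constraint at x*: collating 242/242 (tight); cutting 132/132 (tight); ink 158/168 (slack 10).
Since ink is not tight, its dual is 0.
From A_Bᵀ y = c: 5·y_collating + 4·y_cutting = 52; 4·y_collating + 1·y_cutting = 35.
This yields shadow prices y_collating = 8, y_cutting = 3.
booklets enters the basis when its profit ≥ yᵀa₃ = 8·1 + 3·5 = 23.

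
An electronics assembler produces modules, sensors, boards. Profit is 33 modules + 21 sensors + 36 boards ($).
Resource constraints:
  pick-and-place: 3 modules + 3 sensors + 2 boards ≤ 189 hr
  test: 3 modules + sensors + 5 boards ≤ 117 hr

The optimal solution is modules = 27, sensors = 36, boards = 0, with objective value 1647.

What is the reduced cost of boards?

Check each constraint at x*: pick-and-place 189/189 (tight); test 117/117 (tight).
From A_Bᵀ y = c: 3·y_pick-and-place + 3·y_test = 33; 3·y_pick-and-place + 1·y_test = 21.
This yields shadow prices y_pick-and-place = 5, y_test = 6.
Reduced cost of boards: c₃ − yᵀa₃ = 36 − (5·2 + 6·5) = 36 − 40 = -4.

-4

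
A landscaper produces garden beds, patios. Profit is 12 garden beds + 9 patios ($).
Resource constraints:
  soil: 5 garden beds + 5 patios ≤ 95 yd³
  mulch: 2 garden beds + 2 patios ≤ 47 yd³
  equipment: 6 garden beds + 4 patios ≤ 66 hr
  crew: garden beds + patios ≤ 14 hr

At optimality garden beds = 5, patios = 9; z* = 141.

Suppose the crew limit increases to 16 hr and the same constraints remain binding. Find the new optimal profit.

147

At the optimum: soil uses 70 of 95 (slack = 25); mulch uses 28 of 47 (slack = 19); equipment uses 66 of 66 (binding); crew uses 14 of 14 (binding).
Since soil, mulch are not tight, their duals are 0.
From A_Bᵀ y = c: 6·y_equipment + 1·y_crew = 12; 4·y_equipment + 1·y_crew = 9.
This yields shadow prices y_equipment = 1.5, y_crew = 3.
Δz = y_crew·Δb = 3 × (2) = 6, so new z* = 141 + 6 = 147.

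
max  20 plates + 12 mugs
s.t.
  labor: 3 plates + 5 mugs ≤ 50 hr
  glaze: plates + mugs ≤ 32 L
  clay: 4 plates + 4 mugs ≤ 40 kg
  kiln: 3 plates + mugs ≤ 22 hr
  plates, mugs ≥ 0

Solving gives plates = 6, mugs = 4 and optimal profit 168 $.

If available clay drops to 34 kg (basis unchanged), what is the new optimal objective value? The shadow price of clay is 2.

Δb = -6, so new z* = 168 + (2)·(-6) = 168 − 12 = 156.

156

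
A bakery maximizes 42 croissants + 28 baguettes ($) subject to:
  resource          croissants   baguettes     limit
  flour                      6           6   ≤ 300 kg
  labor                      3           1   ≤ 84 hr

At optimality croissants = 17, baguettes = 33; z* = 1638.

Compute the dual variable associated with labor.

At the optimum: flour uses 300 of 300 (binding); labor uses 84 of 84 (binding).
Dual feasibility on the basic columns requires 6·y_flour + 3·y_labor = 42, 6·y_flour + 1·y_labor = 28.
Solving: y_flour = 3.5, y_labor = 7.
Shadow price of labor = 7.

7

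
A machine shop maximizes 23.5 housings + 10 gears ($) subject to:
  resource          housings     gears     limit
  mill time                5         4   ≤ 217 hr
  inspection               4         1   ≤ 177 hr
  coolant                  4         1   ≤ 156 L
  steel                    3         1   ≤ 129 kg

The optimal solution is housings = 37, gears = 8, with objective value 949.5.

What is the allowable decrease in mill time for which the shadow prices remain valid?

Binding constraints: mill time, coolant. The basis is B = [[5,4],[4,1]] with det -11.
Per unit decrease in mill time, x* moves by d = (0.0909, -0.3636).
The basis stays optimal until gears reaches 0; allowable decrease = 22 hr.

22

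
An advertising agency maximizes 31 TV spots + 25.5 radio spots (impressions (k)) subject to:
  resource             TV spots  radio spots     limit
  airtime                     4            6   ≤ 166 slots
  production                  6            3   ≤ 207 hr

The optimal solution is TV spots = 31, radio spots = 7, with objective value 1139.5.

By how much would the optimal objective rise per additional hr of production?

3.5

Check each constraint at x*: airtime 166/166 (tight); production 207/207 (tight).
The binding rows give the dual system: 4·y_airtime + 6·y_production = 31 and 6·y_airtime + 3·y_production = 25.5.
This yields shadow prices y_airtime = 2.5, y_production = 3.5.
Shadow price of production = 3.5.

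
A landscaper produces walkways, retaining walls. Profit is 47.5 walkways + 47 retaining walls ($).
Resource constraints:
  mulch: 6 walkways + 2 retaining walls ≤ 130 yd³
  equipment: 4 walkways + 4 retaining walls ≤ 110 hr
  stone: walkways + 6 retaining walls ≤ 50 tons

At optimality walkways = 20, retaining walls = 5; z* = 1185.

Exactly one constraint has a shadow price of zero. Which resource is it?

equipment

mulch: 130/130 (binding)
equipment: 100/110 (slack 10)
stone: 50/50 (binding)
By complementary slackness, a constraint with positive slack has shadow price 0 → equipment.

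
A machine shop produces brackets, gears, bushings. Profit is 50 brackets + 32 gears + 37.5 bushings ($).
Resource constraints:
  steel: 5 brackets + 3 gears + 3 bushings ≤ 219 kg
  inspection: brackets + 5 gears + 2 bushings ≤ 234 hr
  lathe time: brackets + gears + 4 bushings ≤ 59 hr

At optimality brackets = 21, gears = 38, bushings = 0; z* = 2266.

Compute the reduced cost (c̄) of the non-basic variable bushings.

Check each constraint at x*: steel 219/219 (tight); inspection 211/234 (slack 23); lathe time 59/59 (tight).
By complementary slackness, y = 0 for the non-binding constraint.
From A_Bᵀ y = c: 5·y_steel + 1·y_lathe time = 50; 3·y_steel + 1·y_lathe time = 32.
→ y_steel = 9 and y_lathe time = 5.
Reduced cost of bushings: c₃ − yᵀa₃ = 37.5 − (9·3 + 5·4) = 37.5 − 47 = -9.5.

-9.5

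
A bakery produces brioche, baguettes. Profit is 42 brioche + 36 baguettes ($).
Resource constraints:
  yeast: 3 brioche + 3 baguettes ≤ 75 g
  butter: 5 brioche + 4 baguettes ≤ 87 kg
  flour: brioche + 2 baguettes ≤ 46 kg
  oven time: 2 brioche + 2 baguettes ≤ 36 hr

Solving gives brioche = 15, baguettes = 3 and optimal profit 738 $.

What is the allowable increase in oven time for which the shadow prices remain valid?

Binding constraints: butter, oven time. The basis is B = [[5,4],[2,2]] with det 2.
Per unit increase in oven time, x* moves by d = (-2, 2.5).
The basis stays optimal until brioche reaches 0; allowable increase = 7.5 hr.

7.5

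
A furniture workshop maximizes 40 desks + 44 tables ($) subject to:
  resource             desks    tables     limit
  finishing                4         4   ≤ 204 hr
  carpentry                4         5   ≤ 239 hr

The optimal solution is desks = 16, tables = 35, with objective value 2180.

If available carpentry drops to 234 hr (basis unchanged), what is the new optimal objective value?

2160

Both finishing and carpentry are binding at x*.
From A_Bᵀ y = c: 4·y_finishing + 4·y_carpentry = 40; 4·y_finishing + 5·y_carpentry = 44.
This yields shadow prices y_finishing = 6, y_carpentry = 4.
Δz = y_carpentry·Δb = 4 × (-5) = -20, so new z* = 2180 − 20 = 2160.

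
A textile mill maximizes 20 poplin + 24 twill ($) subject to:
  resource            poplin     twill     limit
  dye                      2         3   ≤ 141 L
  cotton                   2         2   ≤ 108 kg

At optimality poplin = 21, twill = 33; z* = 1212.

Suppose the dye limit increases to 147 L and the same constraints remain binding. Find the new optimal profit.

1236

Both dye and cotton are binding at x*.
From A_Bᵀ y = c: 2·y_dye + 2·y_cotton = 20; 3·y_dye + 2·y_cotton = 24.
This yields shadow prices y_dye = 4, y_cotton = 6.
Δz = y_dye·Δb = 4 × (6) = 24, so new z* = 1212 + 24 = 1236.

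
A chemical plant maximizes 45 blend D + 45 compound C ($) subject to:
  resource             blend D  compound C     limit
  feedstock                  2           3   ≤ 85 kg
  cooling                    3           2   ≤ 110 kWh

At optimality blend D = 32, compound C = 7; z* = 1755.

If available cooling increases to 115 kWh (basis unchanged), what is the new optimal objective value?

1800

At the optimum: feedstock uses 85 of 85 (binding); cooling uses 110 of 110 (binding).
The binding rows give the dual system: 2·y_feedstock + 3·y_cooling = 45 and 3·y_feedstock + 2·y_cooling = 45.
This yields shadow prices y_feedstock = 9, y_cooling = 9.
Δz = y_cooling·Δb = 9 × (5) = 45, so new z* = 1755 + 45 = 1800.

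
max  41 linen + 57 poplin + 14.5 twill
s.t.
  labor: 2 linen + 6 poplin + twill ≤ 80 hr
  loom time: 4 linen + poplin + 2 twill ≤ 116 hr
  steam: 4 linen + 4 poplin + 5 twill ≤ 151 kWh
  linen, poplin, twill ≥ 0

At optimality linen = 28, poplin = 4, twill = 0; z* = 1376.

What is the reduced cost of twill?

-6

At the optimum: labor uses 80 of 80 (binding); loom time uses 116 of 116 (binding); steam uses 128 of 151 (slack = 23).
Slack constraints have shadow price 0 (complementary slackness).
From A_Bᵀ y = c: 2·y_labor + 4·y_loom time = 41; 6·y_labor + 1·y_loom time = 57.
→ y_labor = 8.5 and y_loom time = 6.
Reduced cost of twill: c₃ − yᵀa₃ = 14.5 − (8.5·1 + 6·2) = 14.5 − 20.5 = -6.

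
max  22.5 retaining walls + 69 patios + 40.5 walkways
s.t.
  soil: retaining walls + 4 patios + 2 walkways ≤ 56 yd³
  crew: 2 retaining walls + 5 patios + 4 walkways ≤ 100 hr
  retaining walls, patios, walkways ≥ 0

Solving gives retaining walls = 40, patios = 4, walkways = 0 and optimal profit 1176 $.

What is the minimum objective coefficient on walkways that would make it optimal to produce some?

Check each constraint at x*: soil 56/56 (tight); crew 100/100 (tight).
The binding rows give the dual system: 1·y_soil + 2·y_crew = 22.5 and 4·y_soil + 5·y_crew = 69.
→ y_soil = 8.5 and y_crew = 7.
walkways enters the basis when its profit ≥ yᵀa₃ = 8.5·2 + 7·4 = 45.

45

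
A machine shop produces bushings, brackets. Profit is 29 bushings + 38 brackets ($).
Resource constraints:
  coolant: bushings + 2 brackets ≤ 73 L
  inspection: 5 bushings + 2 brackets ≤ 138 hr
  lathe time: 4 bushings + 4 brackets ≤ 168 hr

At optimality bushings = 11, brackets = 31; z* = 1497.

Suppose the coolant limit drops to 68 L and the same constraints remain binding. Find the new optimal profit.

1452

Check each constraint at x*: coolant 73/73 (tight); inspection 117/138 (slack 21); lathe time 168/168 (tight).
Since inspection is not tight, its dual is 0.
The binding rows give the dual system: 1·y_coolant + 4·y_lathe time = 29 and 2·y_coolant + 4·y_lathe time = 38.
Solving: y_coolant = 9, y_lathe time = 5.
Δz = y_coolant·Δb = 9 × (-5) = -45, so new z* = 1497 − 45 = 1452.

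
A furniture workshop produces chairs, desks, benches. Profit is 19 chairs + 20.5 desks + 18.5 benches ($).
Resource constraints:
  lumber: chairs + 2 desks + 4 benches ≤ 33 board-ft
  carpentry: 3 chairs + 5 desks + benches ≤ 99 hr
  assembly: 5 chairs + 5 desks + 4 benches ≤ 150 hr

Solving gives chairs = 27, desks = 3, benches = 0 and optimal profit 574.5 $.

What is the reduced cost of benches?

-1.5

At the optimum: lumber uses 33 of 33 (binding); carpentry uses 96 of 99 (slack = 3); assembly uses 150 of 150 (binding).
Since carpentry is not tight, its dual is 0.
From A_Bᵀ y = c: 1·y_lumber + 5·y_assembly = 19; 2·y_lumber + 5·y_assembly = 20.5.
→ y_lumber = 1.5 and y_assembly = 3.5.
Reduced cost of benches: c₃ − yᵀa₃ = 18.5 − (1.5·4 + 3.5·4) = 18.5 − 20 = -1.5.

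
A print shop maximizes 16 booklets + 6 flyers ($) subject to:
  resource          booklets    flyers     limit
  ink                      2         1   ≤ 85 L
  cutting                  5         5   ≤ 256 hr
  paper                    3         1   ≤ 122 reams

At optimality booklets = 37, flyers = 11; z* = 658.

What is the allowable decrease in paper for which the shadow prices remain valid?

3.2

Binding constraints: ink, paper. The basis is B = [[2,1],[3,1]] with det -1.
Per unit decrease in paper, x* moves by d = (-1, 2).
The basis stays optimal until cutting becomes binding; allowable decrease = 3.2 reams.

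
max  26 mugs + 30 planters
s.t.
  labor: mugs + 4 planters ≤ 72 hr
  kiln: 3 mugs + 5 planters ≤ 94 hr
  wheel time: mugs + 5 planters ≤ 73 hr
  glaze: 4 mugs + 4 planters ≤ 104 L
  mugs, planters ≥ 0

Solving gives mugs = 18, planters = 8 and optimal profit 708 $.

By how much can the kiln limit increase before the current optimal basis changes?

Binding constraints: kiln, glaze. The basis is B = [[3,5],[4,4]] with det -8.
Per unit increase in kiln, x* moves by d = (-0.5, 0.5).
The basis stays optimal until wheel time becomes binding; allowable increase = 7.5 hr.

7.5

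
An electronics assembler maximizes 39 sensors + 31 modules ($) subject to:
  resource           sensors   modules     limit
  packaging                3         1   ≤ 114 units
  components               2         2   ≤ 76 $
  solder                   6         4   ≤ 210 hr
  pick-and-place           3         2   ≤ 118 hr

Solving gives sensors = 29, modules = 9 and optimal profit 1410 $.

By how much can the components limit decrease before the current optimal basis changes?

6

Binding constraints: components, solder. The basis is B = [[2,2],[6,4]] with det -4.
Per unit decrease in components, x* moves by d = (1, -1.5).
The basis stays optimal until modules reaches 0; allowable decrease = 6 $.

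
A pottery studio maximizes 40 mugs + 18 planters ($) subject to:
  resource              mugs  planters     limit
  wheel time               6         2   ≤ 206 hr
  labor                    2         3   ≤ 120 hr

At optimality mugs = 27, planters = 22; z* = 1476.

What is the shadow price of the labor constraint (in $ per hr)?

2

Both wheel time and labor are binding at x*.
From A_Bᵀ y = c: 6·y_wheel time + 2·y_labor = 40; 2·y_wheel time + 3·y_labor = 18.
Solving: y_wheel time = 6, y_labor = 2.
Shadow price of labor = 2.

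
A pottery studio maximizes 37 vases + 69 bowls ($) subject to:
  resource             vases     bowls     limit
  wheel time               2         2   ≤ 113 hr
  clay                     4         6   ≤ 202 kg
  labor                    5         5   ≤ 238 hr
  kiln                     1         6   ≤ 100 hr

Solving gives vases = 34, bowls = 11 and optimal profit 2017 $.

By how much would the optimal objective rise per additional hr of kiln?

At the optimum: wheel time uses 90 of 113 (slack = 23); clay uses 202 of 202 (binding); labor uses 225 of 238 (slack = 13); kiln uses 100 of 100 (binding).
Slack constraints have shadow price 0 (complementary slackness).
The binding rows give the dual system: 4·y_clay + 1·y_kiln = 37 and 6·y_clay + 6·y_kiln = 69.
Solving: y_clay = 8.5, y_kiln = 3.
Shadow price of kiln = 3.

3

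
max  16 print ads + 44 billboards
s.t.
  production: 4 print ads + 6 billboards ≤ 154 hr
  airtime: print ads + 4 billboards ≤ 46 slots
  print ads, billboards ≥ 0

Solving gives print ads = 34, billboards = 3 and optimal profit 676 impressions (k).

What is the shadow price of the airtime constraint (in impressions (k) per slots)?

8

Check each constraint at x*: production 154/154 (tight); airtime 46/46 (tight).
Dual feasibility on the basic columns requires 4·y_production + 1·y_airtime = 16, 6·y_production + 4·y_airtime = 44.
This yields shadow prices y_production = 2, y_airtime = 8.
Shadow price of airtime = 8.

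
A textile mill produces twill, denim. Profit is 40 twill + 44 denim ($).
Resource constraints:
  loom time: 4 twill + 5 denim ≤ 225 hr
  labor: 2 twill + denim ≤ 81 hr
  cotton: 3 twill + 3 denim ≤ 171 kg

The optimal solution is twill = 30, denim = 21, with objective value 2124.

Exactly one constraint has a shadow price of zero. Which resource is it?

cotton

loom time: 225/225 (binding)
labor: 81/81 (binding)
cotton: 153/171 (slack 18)
By complementary slackness, a constraint with positive slack has shadow price 0 → cotton.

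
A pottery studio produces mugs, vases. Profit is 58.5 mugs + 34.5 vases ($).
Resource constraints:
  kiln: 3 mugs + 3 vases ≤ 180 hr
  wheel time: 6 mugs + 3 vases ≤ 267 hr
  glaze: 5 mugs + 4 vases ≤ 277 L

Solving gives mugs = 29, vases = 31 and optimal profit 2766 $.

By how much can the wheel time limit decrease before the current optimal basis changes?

87

Binding constraints: kiln, wheel time. The basis is B = [[3,3],[6,3]] with det -9.
Per unit decrease in wheel time, x* moves by d = (-0.3333, 0.3333).
The basis stays optimal until mugs reaches 0; allowable decrease = 87 hr.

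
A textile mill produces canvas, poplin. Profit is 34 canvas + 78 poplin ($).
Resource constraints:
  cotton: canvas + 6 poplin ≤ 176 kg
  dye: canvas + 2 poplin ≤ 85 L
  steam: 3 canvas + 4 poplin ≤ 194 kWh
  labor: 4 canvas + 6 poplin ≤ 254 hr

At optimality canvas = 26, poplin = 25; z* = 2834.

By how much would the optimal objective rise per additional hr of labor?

Check each constraint at x*: cotton 176/176 (tight); dye 76/85 (slack 9); steam 178/194 (slack 16); labor 254/254 (tight).
By complementary slackness, y = 0 for the non-binding constraints.
From A_Bᵀ y = c: 1·y_cotton + 4·y_labor = 34; 6·y_cotton + 6·y_labor = 78.
Solving: y_cotton = 6, y_labor = 7.
Shadow price of labor = 7.

7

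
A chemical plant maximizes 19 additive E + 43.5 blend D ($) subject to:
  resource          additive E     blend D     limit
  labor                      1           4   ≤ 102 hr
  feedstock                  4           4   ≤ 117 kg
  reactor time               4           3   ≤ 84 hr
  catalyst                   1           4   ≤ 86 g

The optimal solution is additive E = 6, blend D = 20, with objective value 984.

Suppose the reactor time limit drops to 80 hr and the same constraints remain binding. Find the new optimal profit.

Binding: reactor time and catalyst. Non-binding: labor (16 unused), feedstock (13 unused).
By complementary slackness, y = 0 for the non-binding constraints.
From A_Bᵀ y = c: 4·y_reactor time + 1·y_catalyst = 19; 3·y_reactor time + 4·y_catalyst = 43.5.
Solving: y_reactor time = 2.5, y_catalyst = 9.
Δz = y_reactor time·Δb = 2.5 × (-4) = -10, so new z* = 984 − 10 = 974.

974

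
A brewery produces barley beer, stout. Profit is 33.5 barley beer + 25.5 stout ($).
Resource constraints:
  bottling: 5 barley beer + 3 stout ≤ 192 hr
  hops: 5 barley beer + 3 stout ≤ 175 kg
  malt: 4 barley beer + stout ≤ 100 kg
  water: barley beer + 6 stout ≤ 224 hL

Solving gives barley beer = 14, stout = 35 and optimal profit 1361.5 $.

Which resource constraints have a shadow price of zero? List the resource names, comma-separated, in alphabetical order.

bottling, malt

bottling: 175/192 (slack 17)
hops: 175/175 (binding)
malt: 91/100 (slack 9)
water: 224/224 (binding)
By complementary slackness, a constraint with positive slack has shadow price 0 → bottling, malt.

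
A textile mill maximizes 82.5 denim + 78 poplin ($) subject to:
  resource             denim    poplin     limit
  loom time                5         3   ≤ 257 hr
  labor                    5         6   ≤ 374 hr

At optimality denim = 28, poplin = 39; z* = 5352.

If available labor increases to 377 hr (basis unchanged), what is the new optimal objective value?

Check each constraint at x*: loom time 257/257 (tight); labor 374/374 (tight).
The binding rows give the dual system: 5·y_loom time + 5·y_labor = 82.5 and 3·y_loom time + 6·y_labor = 78.
This yields shadow prices y_loom time = 7, y_labor = 9.5.
Δz = y_labor·Δb = 9.5 × (3) = 28.5, so new z* = 5352 + 28.5 = 5380.5.

5380.5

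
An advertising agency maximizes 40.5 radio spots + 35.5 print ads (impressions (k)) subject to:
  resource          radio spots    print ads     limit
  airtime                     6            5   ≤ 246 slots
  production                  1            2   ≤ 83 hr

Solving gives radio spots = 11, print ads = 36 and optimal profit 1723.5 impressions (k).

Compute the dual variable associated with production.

1.5

Check each constraint at x*: airtime 246/246 (tight); production 83/83 (tight).
The binding rows give the dual system: 6·y_airtime + 1·y_production = 40.5 and 5·y_airtime + 2·y_production = 35.5.
Solving: y_airtime = 6.5, y_production = 1.5.
Shadow price of production = 1.5.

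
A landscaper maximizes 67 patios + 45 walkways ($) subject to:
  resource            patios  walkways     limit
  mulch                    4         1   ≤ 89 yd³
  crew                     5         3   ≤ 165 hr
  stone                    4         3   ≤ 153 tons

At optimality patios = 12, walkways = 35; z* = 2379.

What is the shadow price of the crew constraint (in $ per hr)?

Check each constraint at x*: mulch 83/89 (slack 6); crew 165/165 (tight); stone 153/153 (tight).
Since mulch is not tight, its dual is 0.
Dual feasibility on the basic columns requires 5·y_crew + 4·y_stone = 67, 3·y_crew + 3·y_stone = 45.
→ y_crew = 7 and y_stone = 8.
Shadow price of crew = 7.

7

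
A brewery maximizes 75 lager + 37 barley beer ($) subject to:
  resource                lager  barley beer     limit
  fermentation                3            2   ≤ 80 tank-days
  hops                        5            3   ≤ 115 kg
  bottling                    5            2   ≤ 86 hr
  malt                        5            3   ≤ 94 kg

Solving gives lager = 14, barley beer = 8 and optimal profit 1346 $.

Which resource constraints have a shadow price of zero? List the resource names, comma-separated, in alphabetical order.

fermentation: 58/80 (slack 22)
hops: 94/115 (slack 21)
bottling: 86/86 (binding)
malt: 94/94 (binding)
By complementary slackness, a constraint with positive slack has shadow price 0 → fermentation, hops.

fermentation, hops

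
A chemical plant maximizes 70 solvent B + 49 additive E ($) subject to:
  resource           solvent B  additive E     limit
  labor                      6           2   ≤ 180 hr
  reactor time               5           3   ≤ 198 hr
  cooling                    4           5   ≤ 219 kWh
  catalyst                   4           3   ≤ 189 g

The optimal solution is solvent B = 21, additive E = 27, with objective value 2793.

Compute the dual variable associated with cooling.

7

Check each constraint at x*: labor 180/180 (tight); reactor time 186/198 (slack 12); cooling 219/219 (tight); catalyst 165/189 (slack 24).
Since reactor time, catalyst are not tight, their duals are 0.
The binding rows give the dual system: 6·y_labor + 4·y_cooling = 70 and 2·y_labor + 5·y_cooling = 49.
Solving: y_labor = 7, y_cooling = 7.
Shadow price of cooling = 7.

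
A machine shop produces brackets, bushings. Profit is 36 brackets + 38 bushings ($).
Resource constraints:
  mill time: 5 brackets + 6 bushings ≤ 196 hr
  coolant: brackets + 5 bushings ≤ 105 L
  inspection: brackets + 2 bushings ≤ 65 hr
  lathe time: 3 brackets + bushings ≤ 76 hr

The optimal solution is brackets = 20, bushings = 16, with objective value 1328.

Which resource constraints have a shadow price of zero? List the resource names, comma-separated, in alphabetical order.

coolant, inspection

mill time: 196/196 (binding)
coolant: 100/105 (slack 5)
inspection: 52/65 (slack 13)
lathe time: 76/76 (binding)
By complementary slackness, a constraint with positive slack has shadow price 0 → coolant, inspection.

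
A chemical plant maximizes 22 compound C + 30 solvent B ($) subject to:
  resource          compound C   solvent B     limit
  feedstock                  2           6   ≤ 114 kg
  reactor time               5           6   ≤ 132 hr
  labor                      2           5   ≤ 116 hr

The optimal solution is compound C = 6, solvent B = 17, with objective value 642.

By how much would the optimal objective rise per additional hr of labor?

0

Check each constraint at x*: feedstock 114/114 (tight); reactor time 132/132 (tight); labor 97/116 (slack 19).
Slack constraints have shadow price 0 (complementary slackness).
From A_Bᵀ y = c: 2·y_feedstock + 5·y_reactor time = 22; 6·y_feedstock + 6·y_reactor time = 30.
→ y_feedstock = 1 and y_reactor time = 4.
Shadow price of labor = 0.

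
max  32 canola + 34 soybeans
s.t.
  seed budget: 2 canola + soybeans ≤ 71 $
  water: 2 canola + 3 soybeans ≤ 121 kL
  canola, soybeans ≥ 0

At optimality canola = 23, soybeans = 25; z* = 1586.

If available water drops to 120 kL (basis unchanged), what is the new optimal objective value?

At the optimum: seed budget uses 71 of 71 (binding); water uses 121 of 121 (binding).
Dual feasibility on the basic columns requires 2·y_seed budget + 2·y_water = 32, 1·y_seed budget + 3·y_water = 34.
This yields shadow prices y_seed budget = 7, y_water = 9.
Δz = y_water·Δb = 9 × (-1) = -9, so new z* = 1586 − 9 = 1577.

1577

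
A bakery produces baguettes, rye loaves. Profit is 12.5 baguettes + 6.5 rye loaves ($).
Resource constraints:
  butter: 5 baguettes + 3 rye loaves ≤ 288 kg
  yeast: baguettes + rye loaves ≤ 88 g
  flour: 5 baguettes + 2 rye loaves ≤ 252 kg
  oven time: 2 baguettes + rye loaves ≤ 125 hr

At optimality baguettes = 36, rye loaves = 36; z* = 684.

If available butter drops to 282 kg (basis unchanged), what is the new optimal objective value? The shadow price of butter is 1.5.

675

Δb = -6, so new z* = 684 + (1.5)·(-6) = 684 − 9 = 675.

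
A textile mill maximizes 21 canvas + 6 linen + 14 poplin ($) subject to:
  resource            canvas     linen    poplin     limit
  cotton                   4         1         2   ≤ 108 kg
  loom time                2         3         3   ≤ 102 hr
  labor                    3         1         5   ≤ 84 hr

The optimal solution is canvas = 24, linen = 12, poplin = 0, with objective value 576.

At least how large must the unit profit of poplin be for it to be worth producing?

21

At the optimum: cotton uses 108 of 108 (binding); loom time uses 84 of 102 (slack = 18); labor uses 84 of 84 (binding).
By complementary slackness, y = 0 for the non-binding constraint.
From A_Bᵀ y = c: 4·y_cotton + 3·y_labor = 21; 1·y_cotton + 1·y_labor = 6.
→ y_cotton = 3 and y_labor = 3.
poplin enters the basis when its profit ≥ yᵀa₃ = 3·2 + 3·5 = 21.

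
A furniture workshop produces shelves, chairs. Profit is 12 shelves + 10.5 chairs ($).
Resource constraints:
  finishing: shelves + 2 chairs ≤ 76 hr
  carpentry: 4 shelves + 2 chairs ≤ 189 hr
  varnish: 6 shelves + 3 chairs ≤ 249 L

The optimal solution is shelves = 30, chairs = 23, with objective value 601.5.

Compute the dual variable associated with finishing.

3

Binding: finishing and varnish. Non-binding: carpentry (23 unused).
Since carpentry is not tight, its dual is 0.
The binding rows give the dual system: 1·y_finishing + 6·y_varnish = 12 and 2·y_finishing + 3·y_varnish = 10.5.
→ y_finishing = 3 and y_varnish = 1.5.
Shadow price of finishing = 3.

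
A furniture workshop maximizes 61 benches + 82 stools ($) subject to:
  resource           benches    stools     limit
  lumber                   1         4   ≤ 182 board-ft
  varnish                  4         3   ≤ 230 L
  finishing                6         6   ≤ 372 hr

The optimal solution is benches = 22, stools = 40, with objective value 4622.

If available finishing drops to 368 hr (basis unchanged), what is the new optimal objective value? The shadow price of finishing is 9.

4586

Δb = -4, so new z* = 4622 + (9)·(-4) = 4622 − 36 = 4586.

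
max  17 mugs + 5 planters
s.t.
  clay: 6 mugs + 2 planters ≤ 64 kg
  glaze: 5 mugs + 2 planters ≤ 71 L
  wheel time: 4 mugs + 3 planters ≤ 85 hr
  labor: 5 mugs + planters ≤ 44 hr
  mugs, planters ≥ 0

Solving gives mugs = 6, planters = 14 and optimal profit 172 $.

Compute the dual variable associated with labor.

Binding: clay and labor. Non-binding: glaze (13 unused), wheel time (19 unused).
Slack constraints have shadow price 0 (complementary slackness).
From A_Bᵀ y = c: 6·y_clay + 5·y_labor = 17; 2·y_clay + 1·y_labor = 5.
This yields shadow prices y_clay = 2, y_labor = 1.
Shadow price of labor = 1.

1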